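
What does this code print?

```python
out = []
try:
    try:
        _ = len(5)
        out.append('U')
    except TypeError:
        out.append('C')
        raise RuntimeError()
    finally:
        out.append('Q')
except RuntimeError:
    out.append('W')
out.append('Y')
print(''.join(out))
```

Execution trace: 'C' (except TypeError) → 'Q' (finally) → 'W' (outer except RuntimeError) → 'Y' (after the try/except). Output: CQWY

Answer: CQWY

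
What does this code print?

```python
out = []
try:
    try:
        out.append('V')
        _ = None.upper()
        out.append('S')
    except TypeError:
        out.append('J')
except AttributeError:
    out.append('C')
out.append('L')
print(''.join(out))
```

Execution trace: 'V' (try body) → 'C' (outer except AttributeError) → 'L' (after the try/except). Output: VCL

Answer: VCL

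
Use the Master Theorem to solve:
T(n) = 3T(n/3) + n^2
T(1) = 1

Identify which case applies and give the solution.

a=3, b=3, f(n)=n^2. log_3(3) = 1. Since c=2 > 1 and the regularity condition holds (3(n/3)^2 = (3/3^2)n^2 with 3/3^2 < 1), Case 3 applies: T(n) = Θ(f(n)) = O(n^2).

Answer: O(n^2) - Case 3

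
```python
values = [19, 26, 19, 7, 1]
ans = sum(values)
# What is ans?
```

Trace:
`values = [19, 26, 19, 7, 1]` → values = [19, 26, 19, 7, 1]
`ans = sum(values)` → ans = 72
So ans = 72

Answer: 72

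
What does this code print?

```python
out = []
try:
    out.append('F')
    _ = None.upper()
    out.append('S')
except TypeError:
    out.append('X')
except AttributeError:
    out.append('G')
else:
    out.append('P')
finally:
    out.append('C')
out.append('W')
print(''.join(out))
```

Execution trace: 'F' (try body) → 'G' (except AttributeError) → 'C' (finally) → 'W' (after the try/except). Output: FGCW

Answer: FGCW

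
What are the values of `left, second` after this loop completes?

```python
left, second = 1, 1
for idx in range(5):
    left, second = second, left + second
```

Fibonacci: after 5 iterations
`left, second` takes the values: (1, 1) → (1, 2) → (2, 3) → (3, 5) → (5, 8) → (8, 13)

Answer: 8, 13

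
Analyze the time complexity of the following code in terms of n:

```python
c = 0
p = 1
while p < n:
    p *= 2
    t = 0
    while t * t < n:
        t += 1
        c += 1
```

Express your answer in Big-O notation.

Each loop level contributes: log n × √n. Multiplying the contributions gives O(√n log n).

Answer: O(√n log n)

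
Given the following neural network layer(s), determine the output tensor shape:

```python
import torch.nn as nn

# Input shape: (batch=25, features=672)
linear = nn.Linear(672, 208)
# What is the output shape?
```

Input: (25, 672) -> Output: (25, 208)

Answer: (25, 208)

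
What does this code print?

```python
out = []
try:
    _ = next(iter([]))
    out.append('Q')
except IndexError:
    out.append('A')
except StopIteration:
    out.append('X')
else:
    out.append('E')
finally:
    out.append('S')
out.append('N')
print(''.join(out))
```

Execution trace: 'X' (except StopIteration) → 'S' (finally) → 'N' (after the try/except). Output: XSN

Answer: XSN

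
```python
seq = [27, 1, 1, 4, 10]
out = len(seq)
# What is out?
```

Trace:
`seq = [27, 1, 1, 4, 10]` → seq = [27, 1, 1, 4, 10]
`out = len(seq)` → out = 5
So out = 5

Answer: 5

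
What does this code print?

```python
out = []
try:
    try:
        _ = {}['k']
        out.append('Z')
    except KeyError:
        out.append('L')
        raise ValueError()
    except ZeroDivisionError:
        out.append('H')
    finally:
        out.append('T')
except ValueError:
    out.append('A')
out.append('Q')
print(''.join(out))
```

Execution trace: 'L' (inner except KeyError) → 'T' (inner finally) → 'A' (outer except ValueError) → 'Q' (after the try/except). Output: LTAQ

Answer: LTAQ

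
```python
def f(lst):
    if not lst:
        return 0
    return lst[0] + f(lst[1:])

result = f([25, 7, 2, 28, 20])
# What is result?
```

25 + 7 + 2 + 28 + 20 + 0 = 82

Answer: 82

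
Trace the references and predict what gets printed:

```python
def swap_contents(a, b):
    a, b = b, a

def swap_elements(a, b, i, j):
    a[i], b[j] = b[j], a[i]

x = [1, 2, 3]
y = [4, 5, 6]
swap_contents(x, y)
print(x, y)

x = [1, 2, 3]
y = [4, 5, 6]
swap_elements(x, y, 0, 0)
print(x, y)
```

Key concept: parameter rebinding vs mutation.
Step by step:
`x = [1, 2, 3]` → x = [1, 2, 3]
`y = [4, 5, 6]` → y = [4, 5, 6]
`swap_contents(x, y)` → no visible change to tracked variables
`print(x, y)` → prints [1, 2, 3] [4, 5, 6]
`x = [1, 2, 3]` → x = [1, 2, 3]
`y = [4, 5, 6]` → y = [4, 5, 6]
`swap_elements(x, y, 0, 0)` → x = [4, 2, 3]; y = [1, 5, 6]
`print(x, y)` → prints [4, 2, 3] [1, 5, 6]

Answer:
[1, 2, 3] [4, 5, 6]
[4, 2, 3] [1, 5, 6]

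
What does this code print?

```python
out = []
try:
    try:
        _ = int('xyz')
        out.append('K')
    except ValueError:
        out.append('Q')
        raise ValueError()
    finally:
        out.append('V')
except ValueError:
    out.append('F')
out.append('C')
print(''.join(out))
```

Execution trace: 'Q' (inner except ValueError) → 'V' (inner finally) → 'F' (outer except ValueError) → 'C' (after the try/except). Output: QVFC

Answer: QVFC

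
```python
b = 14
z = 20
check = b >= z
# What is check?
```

Trace:
`b = 14` → b = 14
`z = 20` → z = 20
`check = b >= z` → check = False
So check = False

Answer: False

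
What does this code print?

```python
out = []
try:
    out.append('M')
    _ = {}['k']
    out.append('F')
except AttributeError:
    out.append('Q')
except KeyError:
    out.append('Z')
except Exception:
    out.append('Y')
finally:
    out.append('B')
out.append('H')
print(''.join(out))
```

Execution trace: 'M' (try body) → 'Z' (except KeyError) → 'B' (finally) → 'H' (after the try/except). Output: MZBH

Answer: MZBH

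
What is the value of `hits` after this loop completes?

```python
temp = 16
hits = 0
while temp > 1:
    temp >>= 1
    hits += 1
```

Count right shifts until 1
`hits` takes the values: 0 → 1 → 2 → 3 → 4

Answer: 4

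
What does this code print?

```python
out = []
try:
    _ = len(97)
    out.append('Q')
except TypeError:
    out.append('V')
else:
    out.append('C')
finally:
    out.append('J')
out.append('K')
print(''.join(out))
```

Execution trace: 'V' (except TypeError) → 'J' (finally) → 'K' (after the try/except). Output: VJK

Answer: VJK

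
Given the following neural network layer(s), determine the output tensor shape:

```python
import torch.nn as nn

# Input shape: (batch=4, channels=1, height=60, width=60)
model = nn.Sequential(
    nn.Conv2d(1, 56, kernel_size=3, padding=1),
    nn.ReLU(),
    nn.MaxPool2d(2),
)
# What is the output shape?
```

Input: (4, 1, 60, 60) -> after Conv2d: (4, 56, 60, 60) -> after ReLU: (4, 56, 60, 60) -> Output: (4, 56, 30, 30)

Answer: (4, 56, 30, 30)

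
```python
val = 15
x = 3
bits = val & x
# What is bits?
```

Trace:
`val = 15` → val = 15
`x = 3` → x = 3
`bits = val & x` → bits = 3
So bits = 3

Answer: 3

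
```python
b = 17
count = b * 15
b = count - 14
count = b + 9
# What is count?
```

Trace:
`b = 17` → b = 17
`count = b * 15` → count = 255
`b = count - 14` → b = 241
`count = b + 9` → count = 250
So count = 250

Answer: 250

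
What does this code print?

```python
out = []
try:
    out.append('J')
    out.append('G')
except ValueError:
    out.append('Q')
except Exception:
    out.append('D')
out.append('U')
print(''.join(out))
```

Execution trace: 'J' (try body) → 'G' (try body, no exception) → 'U' (after the try/except). Output: JGU

Answer: JGU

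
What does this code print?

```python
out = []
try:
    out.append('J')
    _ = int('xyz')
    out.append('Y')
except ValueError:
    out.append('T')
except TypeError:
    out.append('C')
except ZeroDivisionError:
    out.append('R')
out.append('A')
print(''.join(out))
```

Execution trace: 'J' (try body) → 'T' (except ValueError) → 'A' (after the try/except). Output: JTA

Answer: JTA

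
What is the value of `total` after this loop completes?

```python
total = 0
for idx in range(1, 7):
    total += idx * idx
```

Sum of squares 1² to 6² = 91
`total` takes the values: 0 → 1 → 5 → 14 → 30 → 55 → 91

Answer: 91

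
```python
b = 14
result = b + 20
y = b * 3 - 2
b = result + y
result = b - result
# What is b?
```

Trace:
`b = 14` → b = 14
`result = b + 20` → result = 34
`y = b * 3 - 2` → y = 40
`b = result + y` → b = 74
`result = b - result` → result = 40
So b = 74

Answer: 74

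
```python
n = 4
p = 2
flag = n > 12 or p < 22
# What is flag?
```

Trace:
`n = 4` → n = 4
`p = 2` → p = 2
`flag = n > 12 or p < 22` → flag = True
So flag = True

Answer: True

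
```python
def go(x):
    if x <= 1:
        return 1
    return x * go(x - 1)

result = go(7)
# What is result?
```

go(7) = 7 * 6 * 5 * 4 * 3 * 2 * 1 = 5040

Answer: 5040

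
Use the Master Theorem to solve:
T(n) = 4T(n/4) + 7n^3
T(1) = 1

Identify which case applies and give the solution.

a=4, b=4, f(n)=7n^3. log_4(4) = 1. Since c=3 > 1 and the regularity condition holds (4(n/4)^3 = (4/4^3)n^3 with 4/4^3 < 1), Case 3 applies: T(n) = Θ(f(n)) = O(n^3).

Answer: O(n^3) - Case 3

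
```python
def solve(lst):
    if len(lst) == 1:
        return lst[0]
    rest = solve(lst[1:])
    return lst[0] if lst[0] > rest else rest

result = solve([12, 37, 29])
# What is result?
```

Recursive max over [12, 37, 29] = 37

Answer: 37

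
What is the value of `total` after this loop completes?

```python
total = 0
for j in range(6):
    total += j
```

Sum of 0 to 5 = 15
`total` takes the values: 0 → 1 → 3 → 6 → 10 → 15

Answer: 15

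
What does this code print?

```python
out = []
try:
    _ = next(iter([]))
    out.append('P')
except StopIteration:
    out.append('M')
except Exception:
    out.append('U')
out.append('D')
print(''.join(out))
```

Execution trace: 'M' (except StopIteration) → 'D' (after the try/except). Output: MD

Answer: MD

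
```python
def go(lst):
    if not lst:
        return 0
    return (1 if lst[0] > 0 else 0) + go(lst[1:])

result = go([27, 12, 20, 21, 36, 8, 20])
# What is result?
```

Count of positive elements in [27, 12, 20, 21, 36, 8, 20] = 7

Answer: 7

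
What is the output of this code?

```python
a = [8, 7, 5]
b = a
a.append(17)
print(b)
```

Key concept: basic list aliasing.
Step by step:
`a = [8, 7, 5]` → a = [8, 7, 5]
`b = a` → b = [8, 7, 5] (same object as a)
`a.append(17)` → a = [8, 7, 5, 17] (same object as b); b = [8, 7, 5, 17] (same object as a)
`print(b)` → prints [8, 7, 5, 17]

Answer: [8, 7, 5, 17]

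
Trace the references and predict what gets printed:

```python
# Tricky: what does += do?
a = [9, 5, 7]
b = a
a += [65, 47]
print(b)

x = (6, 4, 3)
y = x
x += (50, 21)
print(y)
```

Key concept: += behavior differs for mutable vs immutable.
Step by step:
`a = [9, 5, 7]` → a = [9, 5, 7]
`b = a` → b = [9, 5, 7] (same object as a)
`a += [65, 47]` → a = [9, 5, 7, 65, 47] (same object as b); b = [9, 5, 7, 65, 47] (same object as a)
`print(b)` → prints [9, 5, 7, 65, 47]
`x = (6, 4, 3)` → x = (6, 4, 3)
`y = x` → y = (6, 4, 3)
`x += (50, 21)` → x = (6, 4, 3, 50, 21)
`print(y)` → prints (6, 4, 3)

Answer:
[9, 5, 7, 65, 47]
(6, 4, 3)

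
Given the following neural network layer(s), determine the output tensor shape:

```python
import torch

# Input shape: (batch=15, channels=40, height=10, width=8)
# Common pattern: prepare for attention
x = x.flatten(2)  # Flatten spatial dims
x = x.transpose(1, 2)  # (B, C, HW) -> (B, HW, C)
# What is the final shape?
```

Input: (15, 40, 10, 8) -> after flatten(2): (15, 40, 80) -> Output: (15, 80, 40)

Answer: (15, 80, 40)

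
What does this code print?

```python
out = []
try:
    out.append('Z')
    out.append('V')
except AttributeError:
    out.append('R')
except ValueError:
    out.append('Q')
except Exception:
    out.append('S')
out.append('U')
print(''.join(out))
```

Execution trace: 'Z' (try body) → 'V' (try body, no exception) → 'U' (after the try/except). Output: ZVU

Answer: ZVU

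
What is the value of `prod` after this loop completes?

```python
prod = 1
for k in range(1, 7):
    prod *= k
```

6! = 720
`prod` takes the values: 1 → 2 → 6 → 24 → 120 → 720

Answer: 720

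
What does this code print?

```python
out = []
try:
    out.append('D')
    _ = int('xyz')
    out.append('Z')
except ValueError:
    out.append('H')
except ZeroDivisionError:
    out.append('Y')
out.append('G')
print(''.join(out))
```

Execution trace: 'D' (try body) → 'H' (except ValueError) → 'G' (after the try/except). Output: DHG

Answer: DHG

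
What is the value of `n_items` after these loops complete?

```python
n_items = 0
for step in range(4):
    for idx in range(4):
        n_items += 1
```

4 * 4 = 16
`n_items` takes the values: 0 → 1 → 2 → 3 → 4 → 5 → 6 → 7 → 8 → 9 → 10 → 11 → 12 → 13 → 14 → 15 → 16

Answer: 16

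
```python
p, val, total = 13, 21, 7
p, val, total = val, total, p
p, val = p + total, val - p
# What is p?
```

Trace:
`p, val, total = 13, 21, 7` → p = 13; val = 21; total = 7
`p, val, total = val, total, p` → p = 21; val = 7; total = 13
`p, val = p + total, val - p` → p = 34; val = -14
So p = 34

Answer: 34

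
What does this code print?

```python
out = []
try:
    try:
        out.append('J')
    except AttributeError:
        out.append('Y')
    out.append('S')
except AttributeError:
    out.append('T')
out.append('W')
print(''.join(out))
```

Execution trace: 'J' (inner try body, no exception) → 'S' (try body, no exception) → 'W' (after the try/except). Output: JSW

Answer: JSW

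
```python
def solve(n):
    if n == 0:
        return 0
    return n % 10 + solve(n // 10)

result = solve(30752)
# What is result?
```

Sum of digits of 30752: 2 + 5 + 7 + 0 + 3 = 17

Answer: 17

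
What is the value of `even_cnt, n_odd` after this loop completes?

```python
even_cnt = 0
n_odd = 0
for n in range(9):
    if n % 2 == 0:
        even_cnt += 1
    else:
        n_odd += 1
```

Count evens and odds in range(9)
`even_cnt, n_odd` takes the values: (0, 0) → (1, 0) → (1, 1) → (2, 1) → (2, 2) → (3, 2) → (3, 3) → (4, 3) → (4, 4) → (5, 4)

Answer: 5, 4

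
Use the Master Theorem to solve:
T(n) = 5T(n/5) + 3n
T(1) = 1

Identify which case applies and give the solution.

a=5, b=5, f(n)=3n. log_5(5) = 1. Since c=1 = 1, Case 2 applies: T(n) = Θ(n^log_b(a) · log n) = O(n log n).

Answer: O(n log n) - Case 2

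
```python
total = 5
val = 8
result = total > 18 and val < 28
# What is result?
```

Trace:
`total = 5` → total = 5
`val = 8` → val = 8
`result = total > 18 and val < 28` → result = False
So result = False

Answer: False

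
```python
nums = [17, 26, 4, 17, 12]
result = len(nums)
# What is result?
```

Trace:
`nums = [17, 26, 4, 17, 12]` → nums = [17, 26, 4, 17, 12]
`result = len(nums)` → result = 5
So result = 5

Answer: 5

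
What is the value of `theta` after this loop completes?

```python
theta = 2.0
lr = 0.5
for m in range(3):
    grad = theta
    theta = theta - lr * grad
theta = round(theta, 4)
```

Gradient descent: w = 2.0 * (1 - 0.5)^3
`theta` takes the values: 2.0 → 1.0 → 0.5 → 0.25

Answer: 0.25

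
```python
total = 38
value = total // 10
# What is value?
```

Trace:
`total = 38` → total = 38
`value = total // 10` → value = 3
So value = 3

Answer: 3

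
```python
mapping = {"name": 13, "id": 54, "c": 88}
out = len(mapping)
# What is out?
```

Trace:
`mapping = {"name": 13, "id": 54, "c": 88}` → mapping = {'name': 13, 'id': 54, 'c': 88}
`out = len(mapping)` → out = 3
So out = 3

Answer: 3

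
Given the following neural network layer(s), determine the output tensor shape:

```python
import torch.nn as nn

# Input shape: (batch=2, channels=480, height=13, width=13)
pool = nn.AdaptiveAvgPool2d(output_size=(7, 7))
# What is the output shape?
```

Input: (2, 480, 13, 13) -> Output: (2, 480, 7, 7)

Answer: (2, 480, 7, 7)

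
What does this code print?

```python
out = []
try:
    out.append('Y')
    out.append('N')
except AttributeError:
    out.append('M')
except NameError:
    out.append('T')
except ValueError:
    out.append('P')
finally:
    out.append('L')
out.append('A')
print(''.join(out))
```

Execution trace: 'Y' (try body) → 'N' (try body, no exception) → 'L' (finally) → 'A' (after the try/except). Output: YNLA

Answer: YNLA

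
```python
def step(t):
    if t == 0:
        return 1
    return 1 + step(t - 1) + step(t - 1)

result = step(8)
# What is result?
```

step(t) = 1 + 2·step(t-1), step(0)=1. Closed form: (1+1)·2^8 - 1 = 511.

Answer: 511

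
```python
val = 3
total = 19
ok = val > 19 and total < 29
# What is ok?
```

Trace:
`val = 3` → val = 3
`total = 19` → total = 19
`ok = val > 19 and total < 29` → ok = False
So ok = False

Answer: False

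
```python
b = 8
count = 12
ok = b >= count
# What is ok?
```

Trace:
`b = 8` → b = 8
`count = 12` → count = 12
`ok = b >= count` → ok = False
So ok = False

Answer: False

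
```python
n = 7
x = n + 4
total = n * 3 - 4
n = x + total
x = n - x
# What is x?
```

Trace:
`n = 7` → n = 7
`x = n + 4` → x = 11
`total = n * 3 - 4` → total = 17
`n = x + total` → n = 28
`x = n - x` → x = 17
So x = 17

Answer: 17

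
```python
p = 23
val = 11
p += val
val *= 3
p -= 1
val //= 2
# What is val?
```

Trace:
`p = 23` → p = 23
`val = 11` → val = 11
`p += val` → p = 34
`val *= 3` → val = 33
`p -= 1` → p = 33
`val //= 2` → val = 16
So val = 16

Answer: 16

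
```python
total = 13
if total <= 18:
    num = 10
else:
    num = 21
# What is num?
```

Trace:
`total = 13` → total = 13
`if total <= 18: ...` → total <= 18 is True → num = 10
So num = 10

Answer: 10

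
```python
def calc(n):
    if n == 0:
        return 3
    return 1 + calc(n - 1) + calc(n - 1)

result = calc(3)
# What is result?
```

calc(n) = 1 + 2·calc(n-1), calc(0)=3. Closed form: (3+1)·2^3 - 1 = 31.

Answer: 31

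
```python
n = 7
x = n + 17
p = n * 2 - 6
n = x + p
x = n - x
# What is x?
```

Trace:
`n = 7` → n = 7
`x = n + 17` → x = 24
`p = n * 2 - 6` → p = 8
`n = x + p` → n = 32
`x = n - x` → x = 8
So x = 8

Answer: 8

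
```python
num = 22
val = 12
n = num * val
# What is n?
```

Trace:
`num = 22` → num = 22
`val = 12` → val = 12
`n = num * val` → n = 264
So n = 264

Answer: 264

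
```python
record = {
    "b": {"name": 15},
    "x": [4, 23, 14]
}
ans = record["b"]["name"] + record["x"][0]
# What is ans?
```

Trace:
`record = { ...` → record = {'b': {'name': 15}, 'x': [4, 23, 14]}
`ans = record["b"]["name"] + record["x"][0]` → ans = 19
So ans = 19

Answer: 19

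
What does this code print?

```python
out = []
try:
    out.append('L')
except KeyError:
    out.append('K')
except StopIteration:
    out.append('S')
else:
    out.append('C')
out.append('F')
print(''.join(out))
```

Execution trace: 'L' (try body, no exception) → 'C' (else) → 'F' (after the try/except). Output: LCF

Answer: LCF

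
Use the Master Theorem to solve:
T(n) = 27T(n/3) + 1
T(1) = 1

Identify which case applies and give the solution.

a=27, b=3, f(n)=1. log_3(27) = 3. Since c=0 < 3, Case 1 applies: T(n) = Θ(n^log_b(a)) = O(n^3).

Answer: O(n^3) - Case 1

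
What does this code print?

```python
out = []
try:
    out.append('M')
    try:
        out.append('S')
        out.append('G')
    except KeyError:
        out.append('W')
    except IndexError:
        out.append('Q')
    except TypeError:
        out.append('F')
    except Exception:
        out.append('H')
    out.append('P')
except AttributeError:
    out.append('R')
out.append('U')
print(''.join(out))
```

Execution trace: 'M' (try body) → 'S' (inner try body) → 'G' (inner try body, no exception) → 'P' (try body, no exception) → 'U' (after the try/except). Output: MSGPU

Answer: MSGPU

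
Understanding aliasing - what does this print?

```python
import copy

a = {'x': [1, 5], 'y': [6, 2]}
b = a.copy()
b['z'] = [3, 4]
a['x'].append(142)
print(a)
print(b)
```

Key concept: shallow copy of dict with mutable values.
Step by step:
`a = {'x': [1, 5], 'y': [6, 2]}` → a = {'x': [1, 5], 'y': [6, 2]}
`b = a.copy()` → b = {'x': [1, 5], 'y': [6, 2]}
`b['z'] = [3, 4]` → b = {'x': [1, 5], 'y': [6, 2], 'z': [3, 4]}
`a['x'].append(142)` → a = {'x': [1, 5, 142], 'y': [6, 2]}; b = {'x': [1, 5, 142], 'y': [6, 2], 'z': [3, 4]}
`print(a)` → prints {'x': [1, 5, 142], 'y': [6, 2]}
`print(b)` → prints {'x': [1, 5, 142], 'y': [6, 2], 'z': [3, 4]}

Answer:
{'x': [1, 5, 142], 'y': [6, 2]}
{'x': [1, 5, 142], 'y': [6, 2], 'z': [3, 4]}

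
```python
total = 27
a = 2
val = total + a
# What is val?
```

Trace:
`total = 27` → total = 27
`a = 2` → a = 2
`val = total + a` → val = 29
So val = 29

Answer: 29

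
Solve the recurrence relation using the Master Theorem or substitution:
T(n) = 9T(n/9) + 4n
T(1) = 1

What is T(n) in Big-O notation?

By Master Theorem: a=9, b=9, f(n)=4n. Since log_9(9) = 1 and f(n) = Θ(n^1), Case 2 applies. T(n) = O(n log n).

Answer: O(n log n)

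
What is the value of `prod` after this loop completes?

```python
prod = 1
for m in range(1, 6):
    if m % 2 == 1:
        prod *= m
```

Product of odd numbers 1 to 5
`prod` takes the values: 1 → 3 → 15

Answer: 15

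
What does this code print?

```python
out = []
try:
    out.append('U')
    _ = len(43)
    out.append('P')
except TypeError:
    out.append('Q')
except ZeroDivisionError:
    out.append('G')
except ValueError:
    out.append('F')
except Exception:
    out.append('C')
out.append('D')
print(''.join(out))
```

Execution trace: 'U' (try body) → 'Q' (except TypeError) → 'D' (after the try/except). Output: UQD

Answer: UQD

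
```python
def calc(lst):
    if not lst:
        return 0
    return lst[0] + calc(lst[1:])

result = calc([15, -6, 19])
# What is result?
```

15 + (-6) + 19 + 0 = 28

Answer: 28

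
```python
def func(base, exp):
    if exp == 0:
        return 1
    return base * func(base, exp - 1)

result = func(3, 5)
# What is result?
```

func(3, 5) = 3 * 3 * 3 * 3 * 3 = 243

Answer: 243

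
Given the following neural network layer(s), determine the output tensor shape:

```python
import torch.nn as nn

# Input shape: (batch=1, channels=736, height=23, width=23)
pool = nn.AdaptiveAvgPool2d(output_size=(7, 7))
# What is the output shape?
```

Input: (1, 736, 23, 23) -> Output: (1, 736, 7, 7)

Answer: (1, 736, 7, 7)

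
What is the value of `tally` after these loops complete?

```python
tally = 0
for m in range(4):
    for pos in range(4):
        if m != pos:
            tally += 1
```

4² - 4 (exclude diagonal)
`tally` takes the values: 0 → 1 → 2 → 3 → 4 → 5 → 6 → 7 → 8 → 9 → 10 → 11 → 12

Answer: 12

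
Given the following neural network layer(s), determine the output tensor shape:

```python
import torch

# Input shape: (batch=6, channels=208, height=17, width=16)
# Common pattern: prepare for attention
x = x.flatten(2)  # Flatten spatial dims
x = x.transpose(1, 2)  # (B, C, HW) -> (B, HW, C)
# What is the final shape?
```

Input: (6, 208, 17, 16) -> after flatten(2): (6, 208, 272) -> Output: (6, 272, 208)

Answer: (6, 272, 208)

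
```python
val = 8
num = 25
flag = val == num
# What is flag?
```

Trace:
`val = 8` → val = 8
`num = 25` → num = 25
`flag = val == num` → flag = False
So flag = False

Answer: False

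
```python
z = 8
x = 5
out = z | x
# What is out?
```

Trace:
`z = 8` → z = 8
`x = 5` → x = 5
`out = z | x` → out = 13
So out = 13

Answer: 13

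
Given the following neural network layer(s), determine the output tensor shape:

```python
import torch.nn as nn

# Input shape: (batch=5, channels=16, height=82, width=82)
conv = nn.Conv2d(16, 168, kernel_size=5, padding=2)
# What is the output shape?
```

Input: (5, 16, 82, 82) -> Output: (5, 168, 82, 82)

Answer: (5, 168, 82, 82)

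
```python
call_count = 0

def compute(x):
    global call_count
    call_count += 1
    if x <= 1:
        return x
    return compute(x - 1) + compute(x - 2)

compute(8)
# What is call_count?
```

Calls(x) = 1 + Calls(x-1) + Calls(x-2); Calls(0)=Calls(1)=1. For x=8 this gives 67.

Answer: 67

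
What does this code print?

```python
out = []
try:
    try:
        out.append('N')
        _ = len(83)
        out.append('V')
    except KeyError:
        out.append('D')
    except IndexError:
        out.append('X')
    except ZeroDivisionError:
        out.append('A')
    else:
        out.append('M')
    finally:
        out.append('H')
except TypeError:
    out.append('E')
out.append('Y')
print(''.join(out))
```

Execution trace: 'N' (try body) → 'H' (finally) → 'E' (outer except TypeError) → 'Y' (after the try/except). Output: NHEY

Answer: NHEY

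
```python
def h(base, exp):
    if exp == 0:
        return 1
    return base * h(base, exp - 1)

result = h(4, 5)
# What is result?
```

h(4, 5) = 4 * 4 * 4 * 4 * 4 = 1024

Answer: 1024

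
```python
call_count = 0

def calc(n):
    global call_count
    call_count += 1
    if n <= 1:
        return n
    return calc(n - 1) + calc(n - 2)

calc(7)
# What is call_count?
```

Calls(n) = 1 + Calls(n-1) + Calls(n-2); Calls(0)=Calls(1)=1. For n=7 this gives 41.

Answer: 41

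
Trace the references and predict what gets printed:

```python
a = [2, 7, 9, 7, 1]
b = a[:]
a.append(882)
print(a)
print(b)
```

Key concept: slice [:] creates copy.
Step by step:
`a = [2, 7, 9, 7, 1]` → a = [2, 7, 9, 7, 1]
`b = a[:]` → b = [2, 7, 9, 7, 1]
`a.append(882)` → a = [2, 7, 9, 7, 1, 882]
`print(a)` → prints [2, 7, 9, 7, 1, 882]
`print(b)` → prints [2, 7, 9, 7, 1]

Answer:
[2, 7, 9, 7, 1, 882]
[2, 7, 9, 7, 1]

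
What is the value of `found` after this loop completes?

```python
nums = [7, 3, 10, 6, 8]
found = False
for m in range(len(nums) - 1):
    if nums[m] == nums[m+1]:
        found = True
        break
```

Check consecutive duplicates in [7, 3, 10, 6, 8]
`found` takes the values: False

Answer: False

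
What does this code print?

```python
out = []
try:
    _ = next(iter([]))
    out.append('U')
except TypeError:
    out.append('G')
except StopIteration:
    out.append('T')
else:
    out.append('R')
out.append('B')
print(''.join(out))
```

Execution trace: 'T' (except StopIteration) → 'B' (after the try/except). Output: TB

Answer: TB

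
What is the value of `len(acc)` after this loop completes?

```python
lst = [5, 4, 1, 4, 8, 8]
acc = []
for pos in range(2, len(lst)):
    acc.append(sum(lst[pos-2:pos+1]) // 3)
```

Number of 3-element averages
`acc` takes the values: [] → [3] → [3, 3] → [3, 3, 4] → [3, 3, 4, 6]
So `len(acc)` = 4

Answer: 4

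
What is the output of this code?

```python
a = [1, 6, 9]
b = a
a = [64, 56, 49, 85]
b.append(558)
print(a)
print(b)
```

Key concept: rebinding vs mutation: a is rebound to a new list, b still points at the original.
Step by step:
`a = [1, 6, 9]` → a = [1, 6, 9]
`b = a` → b = [1, 6, 9] (same object as a)
`a = [64, 56, 49, 85]` → a = [64, 56, 49, 85]
`b.append(558)` → b = [1, 6, 9, 558]
`print(a)` → prints [64, 56, 49, 85]
`print(b)` → prints [1, 6, 9, 558]

Answer:
[64, 56, 49, 85]
[1, 6, 9, 558]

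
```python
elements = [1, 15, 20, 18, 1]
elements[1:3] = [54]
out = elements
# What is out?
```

Trace:
`elements = [1, 15, 20, 18, 1]` → elements = [1, 15, 20, 18, 1]
`elements[1:3] = [54]` → elements = [1, 54, 18, 1]
`out = elements` → out = [1, 54, 18, 1]
So out = [1, 54, 18, 1]

Answer: [1, 54, 18, 1]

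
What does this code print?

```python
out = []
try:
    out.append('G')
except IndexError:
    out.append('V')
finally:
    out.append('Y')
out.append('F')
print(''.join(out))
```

Execution trace: 'G' (try body, no exception) → 'Y' (finally) → 'F' (after the try/except). Output: GYF

Answer: GYF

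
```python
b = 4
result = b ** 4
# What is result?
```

Trace:
`b = 4` → b = 4
`result = b ** 4` → result = 256
So result = 256

Answer: 256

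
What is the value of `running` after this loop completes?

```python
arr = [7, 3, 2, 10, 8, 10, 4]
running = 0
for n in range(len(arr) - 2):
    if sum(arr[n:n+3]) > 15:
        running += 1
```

Count windows with sum > 15
`running` takes the values: 0 → 1 → 2 → 3

Answer: 3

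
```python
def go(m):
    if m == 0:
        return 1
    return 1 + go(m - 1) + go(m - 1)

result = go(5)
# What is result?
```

go(m) = 1 + 2·go(m-1), go(0)=1. Closed form: (1+1)·2^5 - 1 = 63.

Answer: 63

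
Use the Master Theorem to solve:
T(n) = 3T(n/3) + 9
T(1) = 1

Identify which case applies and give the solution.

a=3, b=3, f(n)=9. log_3(3) = 1. Since c=0 < 1, Case 1 applies: T(n) = Θ(n^log_b(a)) = O(n).

Answer: O(n) - Case 1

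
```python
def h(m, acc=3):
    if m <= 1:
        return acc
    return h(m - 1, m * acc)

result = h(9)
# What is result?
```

Accumulator trace (n, acc): (9, 3) -> (8, 27) -> (7, 216) -> (6, 1512) -> (5, 9072) -> (4, 45360) -> (3, 181440) -> (2, 544320) -> (1, 1088640) -> return 1088640

Answer: 1088640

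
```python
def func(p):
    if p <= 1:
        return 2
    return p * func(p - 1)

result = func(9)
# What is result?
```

func(9) = 9 * 8 * 7 * 6 * 5 * 4 * 3 * 2 * 2 = 725760

Answer: 725760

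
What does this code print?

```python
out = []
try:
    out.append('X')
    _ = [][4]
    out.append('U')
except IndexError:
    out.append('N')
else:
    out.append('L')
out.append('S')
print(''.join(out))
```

Execution trace: 'X' (try body) → 'N' (except IndexError) → 'S' (after the try/except). Output: XNS

Answer: XNS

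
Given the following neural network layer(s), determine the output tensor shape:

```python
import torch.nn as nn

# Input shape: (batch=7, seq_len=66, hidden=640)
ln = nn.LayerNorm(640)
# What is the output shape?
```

Input: (7, 66, 640) -> Output: (7, 66, 640)

Answer: (7, 66, 640)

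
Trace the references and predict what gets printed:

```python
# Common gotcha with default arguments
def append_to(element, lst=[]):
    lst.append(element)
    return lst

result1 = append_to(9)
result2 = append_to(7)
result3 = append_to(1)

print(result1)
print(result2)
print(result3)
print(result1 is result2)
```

Key concept: mutable default argument gotcha.
Step by step:
`result1 = append_to(9)` → result1 = [9]
`result2 = append_to(7)` → result1 = [9, 7] (same object as result2); result2 = [9, 7] (same object as result1)
`result3 = append_to(1)` → result1 = [9, 7, 1] (same object as result2, result3); result2 = [9, 7, 1] (same object as result1, result3); result3 = [9, 7, 1] (same object as result1, result2)
`print(result1)` → prints [9, 7, 1]
`print(result2)` → prints [9, 7, 1]
`print(result3)` → prints [9, 7, 1]
`print(result1 is result2)` → prints True

Answer:
[9, 7, 1]
[9, 7, 1]
[9, 7, 1]
True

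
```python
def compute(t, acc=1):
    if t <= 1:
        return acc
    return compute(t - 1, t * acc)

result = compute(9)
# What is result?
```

Accumulator trace (n, acc): (9, 1) -> (8, 9) -> (7, 72) -> (6, 504) -> (5, 3024) -> (4, 15120) -> (3, 60480) -> (2, 181440) -> (1, 362880) -> return 362880

Answer: 362880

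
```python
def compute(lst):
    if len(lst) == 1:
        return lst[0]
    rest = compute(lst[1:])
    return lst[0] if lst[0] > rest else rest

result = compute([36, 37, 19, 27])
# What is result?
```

Recursive max over [36, 37, 19, 27] = 37

Answer: 37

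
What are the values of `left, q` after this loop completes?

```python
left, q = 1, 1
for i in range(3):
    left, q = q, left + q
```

Fibonacci: after 3 iterations
`left, q` takes the values: (1, 1) → (1, 2) → (2, 3) → (3, 5)

Answer: 3, 5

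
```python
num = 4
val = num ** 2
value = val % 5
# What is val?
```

Trace:
`num = 4` → num = 4
`val = num ** 2` → val = 16
`value = val % 5` → value = 1
So val = 16

Answer: 16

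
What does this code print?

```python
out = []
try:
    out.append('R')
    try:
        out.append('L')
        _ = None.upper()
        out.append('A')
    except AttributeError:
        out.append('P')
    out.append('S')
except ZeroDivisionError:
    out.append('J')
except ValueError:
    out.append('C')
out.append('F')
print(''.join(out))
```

Execution trace: 'R' (try body) → 'L' (inner try body) → 'P' (inner except AttributeError) → 'S' (try body, no exception) → 'F' (after the try/except). Output: RLPSF

Answer: RLPSF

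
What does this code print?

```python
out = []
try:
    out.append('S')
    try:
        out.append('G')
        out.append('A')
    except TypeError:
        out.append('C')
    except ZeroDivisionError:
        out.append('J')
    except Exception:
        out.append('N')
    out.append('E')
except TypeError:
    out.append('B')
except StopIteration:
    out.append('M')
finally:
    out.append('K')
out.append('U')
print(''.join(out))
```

Execution trace: 'S' (try body) → 'G' (inner try body) → 'A' (inner try body, no exception) → 'E' (try body, no exception) → 'K' (finally) → 'U' (after the try/except). Output: SGAEKU

Answer: SGAEKU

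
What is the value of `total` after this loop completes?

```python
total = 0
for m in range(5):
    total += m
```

Sum of 0 to 4 = 10
`total` takes the values: 0 → 1 → 3 → 6 → 10

Answer: 10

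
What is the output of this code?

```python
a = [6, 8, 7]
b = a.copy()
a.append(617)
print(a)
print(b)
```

Key concept: list.copy() creates independent copy.
Step by step:
`a = [6, 8, 7]` → a = [6, 8, 7]
`b = a.copy()` → b = [6, 8, 7]
`a.append(617)` → a = [6, 8, 7, 617]
`print(a)` → prints [6, 8, 7, 617]
`print(b)` → prints [6, 8, 7]

Answer:
[6, 8, 7, 617]
[6, 8, 7]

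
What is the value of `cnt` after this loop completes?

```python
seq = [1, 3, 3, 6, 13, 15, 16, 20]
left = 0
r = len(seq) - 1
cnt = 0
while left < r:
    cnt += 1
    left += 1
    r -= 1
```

Iterations until pointers meet (list length 8)
`cnt` takes the values: 0 → 1 → 2 → 3 → 4

Answer: 4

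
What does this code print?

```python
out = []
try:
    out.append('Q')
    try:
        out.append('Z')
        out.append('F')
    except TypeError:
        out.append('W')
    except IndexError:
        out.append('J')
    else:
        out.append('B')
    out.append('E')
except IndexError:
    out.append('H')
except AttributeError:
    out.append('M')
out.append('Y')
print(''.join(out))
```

Execution trace: 'Q' (try body) → 'Z' (inner try body) → 'F' (inner try body, no exception) → 'B' (inner else) → 'E' (try body, no exception) → 'Y' (after the try/except). Output: QZFBEY

Answer: QZFBEY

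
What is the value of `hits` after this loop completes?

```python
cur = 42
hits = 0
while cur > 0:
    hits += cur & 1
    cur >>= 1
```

Count set bits in 42 (binary: 0b101010)
`hits` takes the values: 0 → 1 → 2 → 3

Answer: 3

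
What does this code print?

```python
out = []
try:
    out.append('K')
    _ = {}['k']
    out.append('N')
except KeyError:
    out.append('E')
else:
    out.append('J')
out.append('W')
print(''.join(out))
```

Execution trace: 'K' (try body) → 'E' (except KeyError) → 'W' (after the try/except). Output: KEW

Answer: KEW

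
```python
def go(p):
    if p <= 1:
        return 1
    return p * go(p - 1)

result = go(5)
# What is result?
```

go(5) = 5 * 4 * 3 * 2 * 1 = 120

Answer: 120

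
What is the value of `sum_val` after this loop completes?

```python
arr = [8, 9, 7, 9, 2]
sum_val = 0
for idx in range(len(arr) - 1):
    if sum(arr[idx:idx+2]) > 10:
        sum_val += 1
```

Count windows with sum > 10
`sum_val` takes the values: 0 → 1 → 2 → 3 → 4

Answer: 4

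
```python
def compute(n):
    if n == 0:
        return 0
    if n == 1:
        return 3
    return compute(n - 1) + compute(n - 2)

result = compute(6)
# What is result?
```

Build up from base cases: compute(0)=0, compute(1)=3, compute(2)=3, compute(3)=6, compute(4)=9, compute(5)=15, compute(6)=24

Answer: 24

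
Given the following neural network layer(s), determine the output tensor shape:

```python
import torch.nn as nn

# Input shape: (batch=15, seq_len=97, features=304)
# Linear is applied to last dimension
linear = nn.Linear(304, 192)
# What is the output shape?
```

Input: (15, 97, 304) -> Output: (15, 97, 192)

Answer: (15, 97, 192)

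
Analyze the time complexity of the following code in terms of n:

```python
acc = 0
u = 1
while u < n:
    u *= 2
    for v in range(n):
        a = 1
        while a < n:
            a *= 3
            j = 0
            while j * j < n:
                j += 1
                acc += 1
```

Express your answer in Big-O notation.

Each loop level contributes: log n × n × log n × √n. Multiplying the contributions gives O(n√n log² n).

Answer: O(n√n log² n)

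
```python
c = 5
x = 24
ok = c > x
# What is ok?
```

Trace:
`c = 5` → c = 5
`x = 24` → x = 24
`ok = c > x` → ok = False
So ok = False

Answer: False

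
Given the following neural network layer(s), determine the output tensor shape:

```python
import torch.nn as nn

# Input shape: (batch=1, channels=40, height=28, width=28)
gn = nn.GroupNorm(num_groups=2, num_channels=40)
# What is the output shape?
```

Input: (1, 40, 28, 28) -> Output: (1, 40, 28, 28)

Answer: (1, 40, 28, 28)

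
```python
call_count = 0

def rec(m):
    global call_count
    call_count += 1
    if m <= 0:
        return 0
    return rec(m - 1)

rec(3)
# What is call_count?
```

Linear recursion stepping by 1: 4 calls from m=3 down to ≤0.

Answer: 4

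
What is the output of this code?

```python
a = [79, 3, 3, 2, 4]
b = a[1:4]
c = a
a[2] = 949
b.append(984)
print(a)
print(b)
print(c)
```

Key concept: slice vs alias.
Step by step:
`a = [79, 3, 3, 2, 4]` → a = [79, 3, 3, 2, 4]
`b = a[1:4]` → b = [3, 3, 2]
`c = a` → c = [79, 3, 3, 2, 4] (same object as a)
`a[2] = 949` → a = [79, 3, 949, 2, 4] (same object as c); c = [79, 3, 949, 2, 4] (same object as a)
`b.append(984)` → b = [3, 3, 2, 984]
`print(a)` → prints [79, 3, 949, 2, 4]
`print(b)` → prints [3, 3, 2, 984]
`print(c)` → prints [79, 3, 949, 2, 4]

Answer:
[79, 3, 949, 2, 4]
[3, 3, 2, 984]
[79, 3, 949, 2, 4]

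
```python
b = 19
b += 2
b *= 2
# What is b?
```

Trace:
`b = 19` → b = 19
`b += 2` → b = 21
`b *= 2` → b = 42
So b = 42

Answer: 42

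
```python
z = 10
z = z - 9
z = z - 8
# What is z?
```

Trace:
`z = 10` → z = 10
`z = z - 9` → z = 1
`z = z - 8` → z = -7
So z = -7

Answer: -7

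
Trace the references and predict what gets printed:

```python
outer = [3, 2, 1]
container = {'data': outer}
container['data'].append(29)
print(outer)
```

Key concept: dict holds reference to list.
Step by step:
`outer = [3, 2, 1]` → outer = [3, 2, 1]
`container = {'data': outer}` → container = {'data': [3, 2, 1]}
`container['data'].append(29)` → outer = [3, 2, 1, 29]; container = {'data': [3, 2, 1, 29]}
`print(outer)` → prints [3, 2, 1, 29]

Answer: [3, 2, 1, 29]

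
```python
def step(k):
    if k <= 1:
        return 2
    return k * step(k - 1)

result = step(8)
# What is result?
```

step(8) = 8 * 7 * 6 * 5 * 4 * 3 * 2 * 2 = 80640

Answer: 80640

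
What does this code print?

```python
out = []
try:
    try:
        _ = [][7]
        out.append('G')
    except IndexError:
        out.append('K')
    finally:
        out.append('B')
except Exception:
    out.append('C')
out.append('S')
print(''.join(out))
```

Execution trace: 'K' (inner except IndexError) → 'B' (inner finally) → 'S' (after the try/except). Output: KBS

Answer: KBS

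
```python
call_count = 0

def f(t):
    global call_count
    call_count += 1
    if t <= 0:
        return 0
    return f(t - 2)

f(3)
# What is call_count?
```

Linear recursion stepping by 2: 3 calls from t=3 down to ≤0.

Answer: 3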